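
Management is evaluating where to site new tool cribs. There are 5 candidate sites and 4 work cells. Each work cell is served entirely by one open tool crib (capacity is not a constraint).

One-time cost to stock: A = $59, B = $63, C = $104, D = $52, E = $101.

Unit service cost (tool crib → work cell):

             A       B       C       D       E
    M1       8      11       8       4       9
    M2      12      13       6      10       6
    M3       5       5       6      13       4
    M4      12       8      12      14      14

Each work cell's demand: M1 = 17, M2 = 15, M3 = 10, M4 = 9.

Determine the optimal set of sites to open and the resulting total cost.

Open B and D; minimum total cost 455.

For any fixed open set, each work cell goes to its cheapest open site; total = fixed + service.
{B, D}: M1→D 4·17=68, M2→D 10·15=150, M3→B 5·10=50, M4→B 8·9=72. Service 340; fixed 115; total 455.
{D, E}: M1→D 4·17=68, M2→E 6·15=90, M3→E 4·10=40, M4→D 14·9=126. Service 324; fixed 153; total 477.
{C, D}: M1→D 4·17=68, M2→C 6·15=90, M3→C 6·10=60, M4→C 12·9=108. Service 326; fixed 156; total 482.
{A, B, C, D, E}: M1→D 4·17=68, M2→C 6·15=90, M3→E 4·10=40, M4→B 8·9=72. Service 270; fixed 379; total 649.
No other subset beats 455.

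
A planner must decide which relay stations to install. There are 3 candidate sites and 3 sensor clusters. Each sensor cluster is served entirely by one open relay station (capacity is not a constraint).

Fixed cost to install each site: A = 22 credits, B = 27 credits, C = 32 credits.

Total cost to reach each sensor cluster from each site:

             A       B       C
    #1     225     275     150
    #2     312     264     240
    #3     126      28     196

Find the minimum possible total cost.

Minimum total cost: 477

For any fixed open set, each sensor cluster goes to its cheapest open site; total = fixed + service.
{B, C}: #1→C 150, #2→C 240, #3→B 28. Service 418; fixed 59; total 477.
{A, B, C}: #1→C 150, #2→C 240, #3→B 28. Service 418; fixed 81; total 499.
{A, B}: #1→A 225, #2→B 264, #3→B 28. Service 517; fixed 49; total 566.
{A}: service 663 + fixed 22 = 685
(All 7 nonempty subsets were checked; B and C is lowest.)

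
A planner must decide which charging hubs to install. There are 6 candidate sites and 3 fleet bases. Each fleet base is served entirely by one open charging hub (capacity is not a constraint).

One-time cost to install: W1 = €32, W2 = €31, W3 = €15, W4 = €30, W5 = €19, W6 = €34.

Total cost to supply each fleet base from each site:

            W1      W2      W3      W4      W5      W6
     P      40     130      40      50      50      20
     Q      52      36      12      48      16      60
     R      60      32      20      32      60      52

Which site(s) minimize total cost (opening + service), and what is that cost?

Open W3 only; minimum total cost 87.

For any fixed open set, each fleet base goes to its cheapest open site; total = fixed + service.
{W3}: P→W3 40, Q→W3 12, R→W3 20. Service 72; fixed 15; total 87.
{W3, W6}: P→W6 20, Q→W3 12, R→W3 20. Service 52; fixed 49; total 101.
{W3, W5}: service 72 + fixed 34 = 106
{W1, W2, W3, W4, W5, W6}: P→W6 20, Q→W3 12, R→W3 20. Service 52; fixed 161; total 213.
No other subset beats 87.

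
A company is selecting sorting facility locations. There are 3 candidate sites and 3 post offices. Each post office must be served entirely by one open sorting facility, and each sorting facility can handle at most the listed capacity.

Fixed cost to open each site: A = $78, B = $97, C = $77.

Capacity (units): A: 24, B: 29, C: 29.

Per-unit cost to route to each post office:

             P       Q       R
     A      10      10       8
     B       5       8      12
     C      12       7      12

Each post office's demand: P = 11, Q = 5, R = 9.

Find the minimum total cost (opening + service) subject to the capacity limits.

Open {B}: P→B 5·11=55, Q→B 8·5=40, R→B 12·9=108.
Loads: B carries 25/29. Service 203; fixed 97; total 300.
Next best feasible plan costs 342.

Minimum total cost: 300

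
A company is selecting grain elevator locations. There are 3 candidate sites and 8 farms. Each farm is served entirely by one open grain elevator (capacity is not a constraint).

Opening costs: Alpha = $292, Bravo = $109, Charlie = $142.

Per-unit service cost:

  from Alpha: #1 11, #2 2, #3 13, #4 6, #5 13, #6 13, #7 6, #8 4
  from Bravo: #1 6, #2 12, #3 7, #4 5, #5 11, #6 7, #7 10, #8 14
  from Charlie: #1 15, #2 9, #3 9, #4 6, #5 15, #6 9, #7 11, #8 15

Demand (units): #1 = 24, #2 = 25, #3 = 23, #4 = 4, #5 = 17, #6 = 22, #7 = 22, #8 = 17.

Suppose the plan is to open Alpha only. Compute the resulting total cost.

Total cost: 1636

Each farm is assigned to its cheapest site among the open ones.
{Alpha}: #1→Alpha 11·24=264, #2→Alpha 2·25=50, #3→Alpha 13·23=299, #4→Alpha 6·4=24, #5→Alpha 13·17=221, #6→Alpha 13·22=286, #7→Alpha 6·22=132, #8→Alpha 4·17=68. Service 1344; fixed 292; total 1636.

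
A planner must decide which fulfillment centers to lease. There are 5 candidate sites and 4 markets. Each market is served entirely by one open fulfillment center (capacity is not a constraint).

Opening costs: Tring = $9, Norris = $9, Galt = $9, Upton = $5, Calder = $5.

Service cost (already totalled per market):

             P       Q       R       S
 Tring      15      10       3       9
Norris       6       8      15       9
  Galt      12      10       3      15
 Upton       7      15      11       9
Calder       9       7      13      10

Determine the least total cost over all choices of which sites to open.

Minimum total cost: 42

For any fixed open set, each market goes to its cheapest open site; total = fixed + service.
{Tring, Calder}: P→Calder 9, Q→Calder 7, R→Tring 3, S→Tring 9. Service 28; fixed 14; total 42.
{Tring, Upton}: service 29 + fixed 14 = 43
{Galt, Upton}: service 29 + fixed 14 = 43
{Tring, Norris, Galt, Upton, Calder}: P→Norris 6, Q→Calder 7, R→Tring 3, S→Tring 9. Service 25; fixed 37; total 62.
No other subset beats 42.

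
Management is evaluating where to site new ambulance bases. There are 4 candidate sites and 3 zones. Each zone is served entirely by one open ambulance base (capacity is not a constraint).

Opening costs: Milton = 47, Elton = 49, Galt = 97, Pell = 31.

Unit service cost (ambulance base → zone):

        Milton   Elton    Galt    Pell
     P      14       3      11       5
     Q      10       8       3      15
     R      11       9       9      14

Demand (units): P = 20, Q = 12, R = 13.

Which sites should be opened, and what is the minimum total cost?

For any fixed open set, each zone goes to its cheapest open site; total = fixed + service.
{Elton}: P→Elton 3·20=60, Q→Elton 8·12=96, R→Elton 9·13=117. Service 273; fixed 49; total 322.
{Elton, Pell}: service 273 + fixed 80 = 353
{Elton, Galt}: P→Elton 3·20=60, Q→Galt 3·12=36, R→Elton 9·13=117. Service 213; fixed 146; total 359.
{Milton, Elton, Galt, Pell}: service 213 + fixed 224 = 437
No other subset beats 322.

Open Elton only; minimum total cost 322.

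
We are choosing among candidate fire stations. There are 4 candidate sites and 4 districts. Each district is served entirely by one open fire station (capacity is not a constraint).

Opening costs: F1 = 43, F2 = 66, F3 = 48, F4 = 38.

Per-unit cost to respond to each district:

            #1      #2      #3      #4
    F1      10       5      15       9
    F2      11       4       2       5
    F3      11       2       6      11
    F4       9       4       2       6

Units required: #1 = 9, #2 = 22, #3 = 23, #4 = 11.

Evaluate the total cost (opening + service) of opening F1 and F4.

Each district is assigned to its cheapest site among the open ones.
{F1, F4}: #1→F4 9·9=81, #2→F4 4·22=88, #3→F4 2·23=46, #4→F4 6·11=66. Service 281; fixed 81; total 362.

Total cost: 362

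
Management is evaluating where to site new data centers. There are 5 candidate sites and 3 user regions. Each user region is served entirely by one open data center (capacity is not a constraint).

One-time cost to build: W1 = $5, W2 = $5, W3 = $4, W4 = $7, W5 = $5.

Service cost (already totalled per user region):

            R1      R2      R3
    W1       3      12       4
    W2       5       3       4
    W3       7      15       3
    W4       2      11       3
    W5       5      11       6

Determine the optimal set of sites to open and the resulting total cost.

For any fixed open set, each user region goes to its cheapest open site; total = fixed + service.
{W2}: R1→W2 5, R2→W2 3, R3→W2 4. Service 12; fixed 5; total 17.
{W1, W2}: service 10 + fixed 10 = 20
{W2, W3}: R1→W2 5, R2→W2 3, R3→W3 3. Service 11; fixed 9; total 20.
{W1, W2, W3, W4, W5}: service 8 + fixed 26 = 34
No other subset beats 17.

Open W2 only; minimum total cost 17.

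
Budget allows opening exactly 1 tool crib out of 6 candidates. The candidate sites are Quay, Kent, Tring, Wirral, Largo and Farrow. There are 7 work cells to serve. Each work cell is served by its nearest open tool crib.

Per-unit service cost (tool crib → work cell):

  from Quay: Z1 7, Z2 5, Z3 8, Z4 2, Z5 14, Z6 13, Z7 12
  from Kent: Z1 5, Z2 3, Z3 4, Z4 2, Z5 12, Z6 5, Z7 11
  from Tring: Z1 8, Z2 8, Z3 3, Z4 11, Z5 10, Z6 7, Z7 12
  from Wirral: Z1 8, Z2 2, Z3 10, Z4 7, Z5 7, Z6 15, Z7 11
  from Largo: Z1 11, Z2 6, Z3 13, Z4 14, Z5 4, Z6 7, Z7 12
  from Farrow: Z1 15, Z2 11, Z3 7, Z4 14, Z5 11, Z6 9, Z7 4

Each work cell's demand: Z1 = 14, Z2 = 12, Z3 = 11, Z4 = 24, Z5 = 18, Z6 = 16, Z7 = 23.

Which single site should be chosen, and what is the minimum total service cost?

With exactly 1 open, each work cell uses its cheapest among the chosen.
{Kent}: Z1→Kent 5·14=70, Z2→Kent 3·12=36, Z3→Kent 4·11=44, Z4→Kent 2·24=48, Z5→Kent 12·18=216, Z6→Kent 5·16=80, Z7→Kent 11·23=253. Service cost 747.
{Quay}: service cost 1030
{Wirral}: service cost 1033
Among all 6 size-1 choices, {Kent} is lowest.

Choose Kent only; total service cost 747.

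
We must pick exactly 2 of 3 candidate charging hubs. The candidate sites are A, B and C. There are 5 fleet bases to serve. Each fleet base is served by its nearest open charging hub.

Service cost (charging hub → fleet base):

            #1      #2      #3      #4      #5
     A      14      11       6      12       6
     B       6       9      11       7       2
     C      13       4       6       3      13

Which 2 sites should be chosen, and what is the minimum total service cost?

Choose B and C; total service cost 21.

With exactly 2 open, each fleet base uses its cheapest among the chosen.
{B, C}: #1→B 6, #2→C 4, #3→C 6, #4→C 3, #5→B 2. Service cost 21.
{A, B}: service cost 30
{A, C}: service cost 32
Among all 3 size-2 choices, {B, C} is lowest.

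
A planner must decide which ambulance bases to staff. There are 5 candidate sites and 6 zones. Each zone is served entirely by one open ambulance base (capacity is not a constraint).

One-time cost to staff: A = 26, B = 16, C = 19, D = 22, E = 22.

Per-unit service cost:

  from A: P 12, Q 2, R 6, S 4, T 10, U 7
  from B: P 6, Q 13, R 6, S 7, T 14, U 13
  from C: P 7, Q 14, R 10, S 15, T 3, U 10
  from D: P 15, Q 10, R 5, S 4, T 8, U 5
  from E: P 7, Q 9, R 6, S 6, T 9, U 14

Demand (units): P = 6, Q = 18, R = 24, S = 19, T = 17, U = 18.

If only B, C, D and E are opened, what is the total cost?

Each zone is assigned to its cheapest site among the open ones.
{B, C, D, E}: P→B 6·6=36, Q→E 9·18=162, R→D 5·24=120, S→D 4·19=76, T→C 3·17=51, U→D 5·18=90. Service 535; fixed 79; total 614.

Total cost: 614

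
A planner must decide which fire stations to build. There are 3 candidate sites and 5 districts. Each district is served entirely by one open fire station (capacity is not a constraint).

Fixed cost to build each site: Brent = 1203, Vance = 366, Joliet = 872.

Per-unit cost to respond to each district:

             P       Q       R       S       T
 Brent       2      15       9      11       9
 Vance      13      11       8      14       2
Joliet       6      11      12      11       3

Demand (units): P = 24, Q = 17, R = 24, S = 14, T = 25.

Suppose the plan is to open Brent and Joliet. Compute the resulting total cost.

Each district is assigned to its cheapest site among the open ones.
{Brent, Joliet}: P→Brent 2·24=48, Q→Joliet 11·17=187, R→Brent 9·24=216, S→Brent 11·14=154, T→Joliet 3·25=75. Service 680; fixed 2075; total 2755.

Total cost: 2755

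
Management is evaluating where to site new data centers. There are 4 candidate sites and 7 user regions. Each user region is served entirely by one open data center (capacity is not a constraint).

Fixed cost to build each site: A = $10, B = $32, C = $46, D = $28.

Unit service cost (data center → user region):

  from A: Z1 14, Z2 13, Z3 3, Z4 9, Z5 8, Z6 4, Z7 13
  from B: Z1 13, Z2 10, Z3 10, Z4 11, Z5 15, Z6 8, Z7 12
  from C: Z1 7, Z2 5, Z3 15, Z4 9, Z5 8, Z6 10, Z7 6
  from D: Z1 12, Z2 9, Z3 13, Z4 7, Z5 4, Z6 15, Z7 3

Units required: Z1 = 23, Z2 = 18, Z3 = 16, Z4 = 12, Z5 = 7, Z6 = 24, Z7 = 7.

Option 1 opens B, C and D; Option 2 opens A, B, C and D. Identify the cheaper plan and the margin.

Option 2 is cheaper by 198.

Option 1: {B, C, D}: Z1→C 7·23=161, Z2→C 5·18=90, Z3→B 10·16=160, Z4→D 7·12=84, Z5→D 4·7=28, Z6→B 8·24=192, Z7→D 3·7=21. Service 736; fixed 106; total 842.
Option 2: {A, B, C, D}: Z1→C 7·23=161, Z2→C 5·18=90, Z3→A 3·16=48, Z4→D 7·12=84, Z5→D 4·7=28, Z6→A 4·24=96, Z7→D 3·7=21. Service 528; fixed 116; total 644.
Difference: |842 − 644| = 198.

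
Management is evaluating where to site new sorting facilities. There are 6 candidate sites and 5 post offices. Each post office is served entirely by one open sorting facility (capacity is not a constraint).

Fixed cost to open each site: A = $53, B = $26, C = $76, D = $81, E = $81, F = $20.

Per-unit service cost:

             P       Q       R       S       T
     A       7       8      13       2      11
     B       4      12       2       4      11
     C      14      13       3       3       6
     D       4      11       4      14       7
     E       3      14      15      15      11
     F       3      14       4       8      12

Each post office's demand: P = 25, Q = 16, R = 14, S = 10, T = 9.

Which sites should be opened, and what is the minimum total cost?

Open A, B and F; minimum total cost 449.

For any fixed open set, each post office goes to its cheapest open site; total = fixed + service.
{A, B, F}: P→F 3·25=75, Q→A 8·16=128, R→B 2·14=28, S→A 2·10=20, T→A 11·9=99. Service 350; fixed 99; total 449.
{A, F}: P→F 3·25=75, Q→A 8·16=128, R→F 4·14=56, S→A 2·10=20, T→A 11·9=99. Service 378; fixed 73; total 451.
{A, B}: service 375 + fixed 79 = 454
{A, B, C, D, E, F}: P→E 3·25=75, Q→A 8·16=128, R→B 2·14=28, S→A 2·10=20, T→C 6·9=54. Service 305; fixed 337; total 642.
No other subset beats 449.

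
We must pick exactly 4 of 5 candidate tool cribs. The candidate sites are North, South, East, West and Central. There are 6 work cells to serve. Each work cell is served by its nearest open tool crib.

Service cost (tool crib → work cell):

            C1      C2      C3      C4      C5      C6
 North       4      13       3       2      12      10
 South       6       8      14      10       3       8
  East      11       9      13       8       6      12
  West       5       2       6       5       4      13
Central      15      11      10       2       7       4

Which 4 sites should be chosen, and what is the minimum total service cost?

With exactly 4 open, each work cell uses its cheapest among the chosen.
{North, South, West, Central}: C1→North 4, C2→West 2, C3→North 3, C4→North 2, C5→South 3, C6→Central 4. Service cost 18.
{North, East, West, Central}: service cost 19
{North, South, East, West}: service cost 22
Among all 5 size-4 choices, {North, South, West, Central} is lowest.

Choose North, South, West and Central; total service cost 18.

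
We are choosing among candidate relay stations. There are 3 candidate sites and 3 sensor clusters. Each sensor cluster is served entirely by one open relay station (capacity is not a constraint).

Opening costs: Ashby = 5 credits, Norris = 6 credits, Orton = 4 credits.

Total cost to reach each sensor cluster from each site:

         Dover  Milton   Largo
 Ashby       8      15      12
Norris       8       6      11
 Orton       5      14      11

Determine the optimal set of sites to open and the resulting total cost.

For any fixed open set, each sensor cluster goes to its cheapest open site; total = fixed + service.
{Norris}: Dover→Norris 8, Milton→Norris 6, Largo→Norris 11. Service 25; fixed 6; total 31.
{Norris, Orton}: service 22 + fixed 10 = 32
{Orton}: Dover→Orton 5, Milton→Orton 14, Largo→Orton 11. Service 30; fixed 4; total 34.
{Ashby, Norris, Orton}: Dover→Orton 5, Milton→Norris 6, Largo→Norris 11. Service 22; fixed 15; total 37.
No other subset beats 31.

Open Norris only; minimum total cost 31.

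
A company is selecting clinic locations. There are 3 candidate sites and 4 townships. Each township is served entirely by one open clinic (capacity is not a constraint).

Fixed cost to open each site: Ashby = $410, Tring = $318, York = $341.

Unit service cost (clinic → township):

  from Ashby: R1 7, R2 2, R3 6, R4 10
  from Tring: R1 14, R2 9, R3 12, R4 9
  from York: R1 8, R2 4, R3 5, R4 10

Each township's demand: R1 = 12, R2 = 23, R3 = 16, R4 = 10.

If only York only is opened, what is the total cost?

Each township is assigned to its cheapest site among the open ones.
{York}: R1→York 8·12=96, R2→York 4·23=92, R3→York 5·16=80, R4→York 10·10=100. Service 368; fixed 341; total 709.

Total cost: 709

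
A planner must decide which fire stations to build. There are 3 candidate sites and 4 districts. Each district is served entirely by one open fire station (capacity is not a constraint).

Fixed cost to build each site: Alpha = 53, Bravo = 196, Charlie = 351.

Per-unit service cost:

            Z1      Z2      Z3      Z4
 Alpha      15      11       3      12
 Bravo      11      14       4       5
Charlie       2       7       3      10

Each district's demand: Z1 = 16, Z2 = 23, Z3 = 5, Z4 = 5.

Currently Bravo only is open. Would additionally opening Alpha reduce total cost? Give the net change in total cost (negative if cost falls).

Yes — net change −21 (cost falls by 21).

Current service cost with {Bravo}: 543.
Adding Alpha: each district re-picks its cheapest; new service cost 469, saving 74.
Extra fixed cost: 53. Net change = 53 − 74 = -21.
(Totals: 739 → 718.)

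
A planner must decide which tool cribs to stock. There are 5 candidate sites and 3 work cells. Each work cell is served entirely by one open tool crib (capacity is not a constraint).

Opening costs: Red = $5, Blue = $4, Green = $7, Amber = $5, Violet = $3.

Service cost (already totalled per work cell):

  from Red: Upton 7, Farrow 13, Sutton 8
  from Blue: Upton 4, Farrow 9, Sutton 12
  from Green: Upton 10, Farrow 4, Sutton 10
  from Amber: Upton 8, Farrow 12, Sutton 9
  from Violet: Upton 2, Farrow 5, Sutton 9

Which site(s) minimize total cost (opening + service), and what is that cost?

Open Violet only; minimum total cost 19.

For any fixed open set, each work cell goes to its cheapest open site; total = fixed + service.
{Violet}: Upton→Violet 2, Farrow→Violet 5, Sutton→Violet 9. Service 16; fixed 3; total 19.
{Red, Violet}: service 15 + fixed 8 = 23
{Blue, Violet}: Upton→Violet 2, Farrow→Violet 5, Sutton→Violet 9. Service 16; fixed 7; total 23.
{Red, Blue, Green, Amber, Violet}: service 14 + fixed 24 = 38
No other subset beats 19.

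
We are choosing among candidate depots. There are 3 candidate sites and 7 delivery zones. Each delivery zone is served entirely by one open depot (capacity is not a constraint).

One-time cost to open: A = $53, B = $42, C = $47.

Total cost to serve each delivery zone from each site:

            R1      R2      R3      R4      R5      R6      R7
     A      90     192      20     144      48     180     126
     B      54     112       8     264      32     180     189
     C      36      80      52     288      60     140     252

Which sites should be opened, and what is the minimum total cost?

For any fixed open set, each delivery zone goes to its cheapest open site; total = fixed + service.
{A, C}: R1→C 36, R2→C 80, R3→A 20, R4→A 144, R5→A 48, R6→C 140, R7→A 126. Service 594; fixed 100; total 694.
{A, B, C}: service 566 + fixed 142 = 708
{A, B}: R1→B 54, R2→B 112, R3→B 8, R4→A 144, R5→B 32, R6→A 180, R7→A 126. Service 656; fixed 95; total 751.
{B}: R1→B 54, R2→B 112, R3→B 8, R4→B 264, R5→B 32, R6→B 180, R7→B 189. Service 839; fixed 42; total 881.
No other subset beats 694.

Open A and C; minimum total cost 694.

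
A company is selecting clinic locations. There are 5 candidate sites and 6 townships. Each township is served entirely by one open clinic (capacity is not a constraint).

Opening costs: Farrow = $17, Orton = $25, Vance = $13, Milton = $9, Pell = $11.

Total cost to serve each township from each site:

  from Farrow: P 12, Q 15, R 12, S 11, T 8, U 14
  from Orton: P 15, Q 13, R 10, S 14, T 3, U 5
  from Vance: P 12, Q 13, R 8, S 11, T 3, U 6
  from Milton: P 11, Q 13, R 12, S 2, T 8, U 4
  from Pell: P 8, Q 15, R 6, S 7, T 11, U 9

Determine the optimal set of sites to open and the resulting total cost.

Open Milton only; minimum total cost 59.

For any fixed open set, each township goes to its cheapest open site; total = fixed + service.
{Milton}: P→Milton 11, Q→Milton 13, R→Milton 12, S→Milton 2, T→Milton 8, U→Milton 4. Service 50; fixed 9; total 59.
{Milton, Pell}: service 41 + fixed 20 = 61
{Vance, Milton}: P→Milton 11, Q→Vance 13, R→Vance 8, S→Milton 2, T→Vance 3, U→Milton 4. Service 41; fixed 22; total 63.
{Farrow, Orton, Vance, Milton, Pell}: P→Pell 8, Q→Orton 13, R→Pell 6, S→Milton 2, T→Orton 3, U→Milton 4. Service 36; fixed 75; total 111.
No other subset beats 59.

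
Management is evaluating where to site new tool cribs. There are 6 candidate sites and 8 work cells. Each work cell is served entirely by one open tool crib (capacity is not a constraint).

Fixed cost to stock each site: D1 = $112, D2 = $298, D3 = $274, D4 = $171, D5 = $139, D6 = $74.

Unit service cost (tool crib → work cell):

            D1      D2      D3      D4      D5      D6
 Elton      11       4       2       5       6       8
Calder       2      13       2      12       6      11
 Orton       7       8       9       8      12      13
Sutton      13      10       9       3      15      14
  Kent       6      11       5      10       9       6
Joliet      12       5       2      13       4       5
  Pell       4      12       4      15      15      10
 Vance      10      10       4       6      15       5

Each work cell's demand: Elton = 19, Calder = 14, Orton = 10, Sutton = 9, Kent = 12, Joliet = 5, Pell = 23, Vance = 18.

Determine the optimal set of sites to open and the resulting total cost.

For any fixed open set, each work cell goes to its cheapest open site; total = fixed + service.
{D3}: Elton→D3 2·19=38, Calder→D3 2·14=28, Orton→D3 9·10=90, Sutton→D3 9·9=81, Kent→D3 5·12=60, Joliet→D3 2·5=10, Pell→D3 4·23=92, Vance→D3 4·18=72. Service 471; fixed 274; total 745.
{D3, D6}: service 471 + fixed 348 = 819
{D1, D6}: service 646 + fixed 186 = 832
{D1, D2, D3, D4, D5, D6}: Elton→D3 2·19=38, Calder→D1 2·14=28, Orton→D1 7·10=70, Sutton→D4 3·9=27, Kent→D3 5·12=60, Joliet→D3 2·5=10, Pell→D1 4·23=92, Vance→D3 4·18=72. Service 397; fixed 1068; total 1465.
No other subset beats 745.

Open D3 only; minimum total cost 745.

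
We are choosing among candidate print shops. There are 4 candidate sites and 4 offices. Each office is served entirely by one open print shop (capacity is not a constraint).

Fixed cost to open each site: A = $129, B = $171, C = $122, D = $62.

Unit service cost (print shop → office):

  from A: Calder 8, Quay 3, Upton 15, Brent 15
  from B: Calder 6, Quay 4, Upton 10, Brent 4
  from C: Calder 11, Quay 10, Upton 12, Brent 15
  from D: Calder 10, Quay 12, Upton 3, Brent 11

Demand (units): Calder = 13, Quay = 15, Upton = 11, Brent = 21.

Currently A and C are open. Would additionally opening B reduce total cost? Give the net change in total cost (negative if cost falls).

Yes — net change −108 (cost falls by 108).

Current service cost with {A, C}: 596.
Adding B: each office re-picks its cheapest; new service cost 317, saving 279.
Extra fixed cost: 171. Net change = 171 − 279 = -108.
(Totals: 847 → 739.)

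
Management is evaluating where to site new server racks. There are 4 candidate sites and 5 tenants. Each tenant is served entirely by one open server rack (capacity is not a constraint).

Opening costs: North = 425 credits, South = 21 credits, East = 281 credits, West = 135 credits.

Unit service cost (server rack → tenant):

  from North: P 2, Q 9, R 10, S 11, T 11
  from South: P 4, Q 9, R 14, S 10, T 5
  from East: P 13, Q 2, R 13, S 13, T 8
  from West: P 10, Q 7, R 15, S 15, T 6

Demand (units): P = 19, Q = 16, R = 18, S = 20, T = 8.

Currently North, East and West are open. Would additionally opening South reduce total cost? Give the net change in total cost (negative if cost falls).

Yes — net change −7 (cost falls by 7).

Current service cost with {North, East, West}: 518.
Adding South: each tenant re-picks its cheapest; new service cost 490, saving 28.
Extra fixed cost: 21. Net change = 21 − 28 = -7.
(Totals: 1359 → 1352.)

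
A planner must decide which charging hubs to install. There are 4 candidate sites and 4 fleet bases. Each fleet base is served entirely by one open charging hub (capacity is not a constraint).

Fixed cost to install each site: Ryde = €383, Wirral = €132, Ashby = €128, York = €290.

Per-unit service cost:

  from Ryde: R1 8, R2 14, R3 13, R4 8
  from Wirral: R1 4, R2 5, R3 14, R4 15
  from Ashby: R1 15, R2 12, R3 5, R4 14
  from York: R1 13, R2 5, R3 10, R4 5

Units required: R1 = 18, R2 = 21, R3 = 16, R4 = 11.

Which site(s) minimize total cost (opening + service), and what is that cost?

For any fixed open set, each fleet base goes to its cheapest open site; total = fixed + service.
{Wirral, Ashby}: R1→Wirral 4·18=72, R2→Wirral 5·21=105, R3→Ashby 5·16=80, R4→Ashby 14·11=154. Service 411; fixed 260; total 671.
{Wirral}: R1→Wirral 4·18=72, R2→Wirral 5·21=105, R3→Wirral 14·16=224, R4→Wirral 15·11=165. Service 566; fixed 132; total 698.
{Wirral, York}: R1→Wirral 4·18=72, R2→Wirral 5·21=105, R3→York 10·16=160, R4→York 5·11=55. Service 392; fixed 422; total 814.
{Ryde, Wirral, Ashby, York}: R1→Wirral 4·18=72, R2→Wirral 5·21=105, R3→Ashby 5·16=80, R4→York 5·11=55. Service 312; fixed 933; total 1245.
No other subset beats 671.

Open Wirral and Ashby; minimum total cost 671.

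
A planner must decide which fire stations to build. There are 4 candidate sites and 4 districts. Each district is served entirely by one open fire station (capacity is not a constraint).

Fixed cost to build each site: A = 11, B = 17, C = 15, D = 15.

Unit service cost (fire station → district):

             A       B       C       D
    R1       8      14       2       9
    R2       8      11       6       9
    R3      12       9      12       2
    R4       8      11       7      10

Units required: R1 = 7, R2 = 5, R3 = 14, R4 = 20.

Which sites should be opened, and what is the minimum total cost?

For any fixed open set, each district goes to its cheapest open site; total = fixed + service.
{C, D}: R1→C 2·7=14, R2→C 6·5=30, R3→D 2·14=28, R4→C 7·20=140. Service 212; fixed 30; total 242.
{A, C, D}: service 212 + fixed 41 = 253
{B, C, D}: R1→C 2·7=14, R2→C 6·5=30, R3→D 2·14=28, R4→C 7·20=140. Service 212; fixed 47; total 259.
{A, B, C, D}: service 212 + fixed 58 = 270
No other subset beats 242.

Open C and D; minimum total cost 242.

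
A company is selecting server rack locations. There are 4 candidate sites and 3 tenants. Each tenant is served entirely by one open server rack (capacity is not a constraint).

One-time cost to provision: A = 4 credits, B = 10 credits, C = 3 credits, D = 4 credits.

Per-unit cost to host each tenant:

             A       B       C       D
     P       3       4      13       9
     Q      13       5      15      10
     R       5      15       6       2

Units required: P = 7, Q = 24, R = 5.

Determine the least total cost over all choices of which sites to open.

For any fixed open set, each tenant goes to its cheapest open site; total = fixed + service.
{A, B, D}: P→A 3·7=21, Q→B 5·24=120, R→D 2·5=10. Service 151; fixed 18; total 169.
{A, B, C, D}: service 151 + fixed 21 = 172
{B, D}: service 158 + fixed 14 = 172
{C}: service 481 + fixed 3 = 484
No other subset beats 169.

Minimum total cost: 169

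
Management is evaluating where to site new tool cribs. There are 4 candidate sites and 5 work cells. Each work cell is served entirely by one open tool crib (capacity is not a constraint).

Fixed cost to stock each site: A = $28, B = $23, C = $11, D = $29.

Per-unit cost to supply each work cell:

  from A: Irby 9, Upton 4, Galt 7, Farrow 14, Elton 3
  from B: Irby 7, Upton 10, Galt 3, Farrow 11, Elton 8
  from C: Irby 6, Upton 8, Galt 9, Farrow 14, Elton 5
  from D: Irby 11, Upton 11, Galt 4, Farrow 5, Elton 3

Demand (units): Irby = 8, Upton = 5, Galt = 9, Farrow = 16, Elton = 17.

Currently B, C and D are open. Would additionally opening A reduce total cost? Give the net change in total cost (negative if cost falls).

Current service cost with {B, C, D}: 246.
Adding A: each work cell re-picks its cheapest; new service cost 226, saving 20.
Extra fixed cost: 28. Net change = 28 − 20 = 8.
(Totals: 309 → 317.)

No — net change +8 (cost rises by 8).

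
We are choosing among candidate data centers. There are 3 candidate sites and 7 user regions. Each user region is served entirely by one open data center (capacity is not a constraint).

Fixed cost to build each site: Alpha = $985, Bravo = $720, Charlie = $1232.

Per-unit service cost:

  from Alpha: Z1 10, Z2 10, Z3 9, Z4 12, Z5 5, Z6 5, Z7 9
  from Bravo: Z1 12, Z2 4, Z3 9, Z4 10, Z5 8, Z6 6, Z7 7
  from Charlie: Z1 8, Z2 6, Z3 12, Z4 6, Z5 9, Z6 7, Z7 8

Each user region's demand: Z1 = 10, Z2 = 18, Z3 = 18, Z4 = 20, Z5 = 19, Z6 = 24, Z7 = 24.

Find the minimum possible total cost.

For any fixed open set, each user region goes to its cheapest open site; total = fixed + service.
{Bravo}: Z1→Bravo 12·10=120, Z2→Bravo 4·18=72, Z3→Bravo 9·18=162, Z4→Bravo 10·20=200, Z5→Bravo 8·19=152, Z6→Bravo 6·24=144, Z7→Bravo 7·24=168. Service 1018; fixed 720; total 1738.
{Alpha}: service 1113 + fixed 985 = 2098
{Charlie}: service 1055 + fixed 1232 = 2287
{Alpha, Bravo, Charlie}: service 817 + fixed 2937 = 3754
No other subset beats 1738.

Minimum total cost: 1738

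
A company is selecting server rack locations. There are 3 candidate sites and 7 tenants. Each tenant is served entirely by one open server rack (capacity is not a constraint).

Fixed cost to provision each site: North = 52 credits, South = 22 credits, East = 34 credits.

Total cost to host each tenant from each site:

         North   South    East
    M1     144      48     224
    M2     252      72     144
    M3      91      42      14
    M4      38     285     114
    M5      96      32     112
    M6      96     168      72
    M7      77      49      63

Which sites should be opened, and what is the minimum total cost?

Open North, South and East; minimum total cost 433.

For any fixed open set, each tenant goes to its cheapest open site; total = fixed + service.
{North, South, East}: M1→South 48, M2→South 72, M3→East 14, M4→North 38, M5→South 32, M6→East 72, M7→South 49. Service 325; fixed 108; total 433.
{North, South}: service 377 + fixed 74 = 451
{South, East}: service 401 + fixed 56 = 457
{South}: service 696 + fixed 22 = 718
No other subset beats 433.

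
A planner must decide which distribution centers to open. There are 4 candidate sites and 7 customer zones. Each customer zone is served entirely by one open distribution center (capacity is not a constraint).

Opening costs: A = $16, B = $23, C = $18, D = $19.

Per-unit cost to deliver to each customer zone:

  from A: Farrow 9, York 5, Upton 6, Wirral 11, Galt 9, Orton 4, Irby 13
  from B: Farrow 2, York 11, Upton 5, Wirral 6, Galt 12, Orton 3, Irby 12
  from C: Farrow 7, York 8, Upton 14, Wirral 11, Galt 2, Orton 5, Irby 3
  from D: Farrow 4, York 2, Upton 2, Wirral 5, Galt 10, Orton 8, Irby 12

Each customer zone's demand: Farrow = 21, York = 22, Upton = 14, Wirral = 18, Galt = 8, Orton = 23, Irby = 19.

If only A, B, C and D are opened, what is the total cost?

Total cost: 422

Each customer zone is assigned to its cheapest site among the open ones.
{A, B, C, D}: Farrow→B 2·21=42, York→D 2·22=44, Upton→D 2·14=28, Wirral→D 5·18=90, Galt→C 2·8=16, Orton→B 3·23=69, Irby→C 3·19=57. Service 346; fixed 76; total 422.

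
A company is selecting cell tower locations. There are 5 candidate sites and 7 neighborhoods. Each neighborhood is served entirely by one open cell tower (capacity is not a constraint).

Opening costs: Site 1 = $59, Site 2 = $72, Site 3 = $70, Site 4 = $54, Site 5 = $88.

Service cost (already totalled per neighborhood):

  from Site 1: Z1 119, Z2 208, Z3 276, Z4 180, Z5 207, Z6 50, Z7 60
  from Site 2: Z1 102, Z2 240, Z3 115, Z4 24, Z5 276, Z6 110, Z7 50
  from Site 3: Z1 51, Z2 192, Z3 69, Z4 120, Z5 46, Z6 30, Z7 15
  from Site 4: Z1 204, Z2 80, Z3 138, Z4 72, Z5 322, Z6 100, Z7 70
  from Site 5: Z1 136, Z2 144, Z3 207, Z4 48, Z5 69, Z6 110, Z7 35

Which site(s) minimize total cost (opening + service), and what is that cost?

Open Site 3 and Site 4; minimum total cost 487.

For any fixed open set, each neighborhood goes to its cheapest open site; total = fixed + service.
{Site 3, Site 4}: Z1→Site 3 51, Z2→Site 4 80, Z3→Site 3 69, Z4→Site 4 72, Z5→Site 3 46, Z6→Site 3 30, Z7→Site 3 15. Service 363; fixed 124; total 487.
{Site 2, Site 3, Site 4}: Z1→Site 3 51, Z2→Site 4 80, Z3→Site 3 69, Z4→Site 2 24, Z5→Site 3 46, Z6→Site 3 30, Z7→Site 3 15. Service 315; fixed 196; total 511.
{Site 1, Site 3, Site 4}: Z1→Site 3 51, Z2→Site 4 80, Z3→Site 3 69, Z4→Site 4 72, Z5→Site 3 46, Z6→Site 3 30, Z7→Site 3 15. Service 363; fixed 183; total 546.
{Site 1, Site 2, Site 3, Site 4, Site 5}: Z1→Site 3 51, Z2→Site 4 80, Z3→Site 3 69, Z4→Site 2 24, Z5→Site 3 46, Z6→Site 3 30, Z7→Site 3 15. Service 315; fixed 343; total 658.
No other subset beats 487.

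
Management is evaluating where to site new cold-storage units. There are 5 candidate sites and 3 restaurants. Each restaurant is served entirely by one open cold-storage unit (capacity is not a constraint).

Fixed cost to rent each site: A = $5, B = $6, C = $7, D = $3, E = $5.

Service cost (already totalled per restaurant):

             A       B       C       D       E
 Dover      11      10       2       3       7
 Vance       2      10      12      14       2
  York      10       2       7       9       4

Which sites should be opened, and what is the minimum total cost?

For any fixed open set, each restaurant goes to its cheapest open site; total = fixed + service.
{D, E}: Dover→D 3, Vance→E 2, York→E 4. Service 9; fixed 8; total 17.
{E}: Dover→E 7, Vance→E 2, York→E 4. Service 13; fixed 5; total 18.
{C, E}: Dover→C 2, Vance→E 2, York→E 4. Service 8; fixed 12; total 20.
{A, B, C, D, E}: service 6 + fixed 26 = 32
No other subset beats 17.

Open D and E; minimum total cost 17.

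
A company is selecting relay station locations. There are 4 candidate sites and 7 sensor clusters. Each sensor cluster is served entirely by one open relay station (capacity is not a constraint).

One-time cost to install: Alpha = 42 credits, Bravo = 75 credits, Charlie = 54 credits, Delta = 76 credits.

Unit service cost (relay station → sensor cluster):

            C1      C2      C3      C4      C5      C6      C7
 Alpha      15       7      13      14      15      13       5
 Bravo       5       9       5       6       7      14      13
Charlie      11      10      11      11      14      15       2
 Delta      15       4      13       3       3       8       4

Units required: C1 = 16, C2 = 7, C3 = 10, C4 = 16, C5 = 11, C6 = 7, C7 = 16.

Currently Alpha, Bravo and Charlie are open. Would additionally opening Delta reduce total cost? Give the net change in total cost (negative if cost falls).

Yes — net change −72 (cost falls by 72).

Current service cost with {Alpha, Bravo, Charlie}: 475.
Adding Delta: each sensor cluster re-picks its cheapest; new service cost 327, saving 148.
Extra fixed cost: 76. Net change = 76 − 148 = -72.
(Totals: 646 → 574.)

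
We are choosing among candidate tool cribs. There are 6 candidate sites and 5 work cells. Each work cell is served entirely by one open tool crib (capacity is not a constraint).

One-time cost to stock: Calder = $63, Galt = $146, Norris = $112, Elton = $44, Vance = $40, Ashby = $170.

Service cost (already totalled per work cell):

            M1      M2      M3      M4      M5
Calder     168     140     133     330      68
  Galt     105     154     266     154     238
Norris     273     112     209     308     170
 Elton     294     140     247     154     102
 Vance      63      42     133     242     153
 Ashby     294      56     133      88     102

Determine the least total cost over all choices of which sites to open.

For any fixed open set, each work cell goes to its cheapest open site; total = fixed + service.
{Elton, Vance}: M1→Vance 63, M2→Vance 42, M3→Vance 133, M4→Elton 154, M5→Elton 102. Service 494; fixed 84; total 578.
{Calder, Elton, Vance}: M1→Vance 63, M2→Vance 42, M3→Calder 133, M4→Elton 154, M5→Calder 68. Service 460; fixed 147; total 607.
{Vance, Ashby}: M1→Vance 63, M2→Vance 42, M3→Vance 133, M4→Ashby 88, M5→Ashby 102. Service 428; fixed 210; total 638.
{Calder, Galt, Norris, Elton, Vance, Ashby}: service 394 + fixed 575 = 969
No other subset beats 578.

Minimum total cost: 578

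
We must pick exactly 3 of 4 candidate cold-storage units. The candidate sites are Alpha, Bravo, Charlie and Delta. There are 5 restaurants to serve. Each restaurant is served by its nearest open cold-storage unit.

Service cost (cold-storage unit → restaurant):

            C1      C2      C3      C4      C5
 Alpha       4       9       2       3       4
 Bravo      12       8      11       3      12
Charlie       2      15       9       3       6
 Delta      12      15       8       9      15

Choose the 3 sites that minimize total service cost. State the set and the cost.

Choose Alpha, Bravo and Charlie; total service cost 19.

With exactly 3 open, each restaurant uses its cheapest among the chosen.
{Alpha, Bravo, Charlie}: C1→Charlie 2, C2→Bravo 8, C3→Alpha 2, C4→Alpha 3, C5→Alpha 4. Service cost 19.
{Alpha, Charlie, Delta}: service cost 20
{Alpha, Bravo, Delta}: service cost 21
Among all 4 size-3 choices, {Alpha, Bravo, Charlie} is lowest.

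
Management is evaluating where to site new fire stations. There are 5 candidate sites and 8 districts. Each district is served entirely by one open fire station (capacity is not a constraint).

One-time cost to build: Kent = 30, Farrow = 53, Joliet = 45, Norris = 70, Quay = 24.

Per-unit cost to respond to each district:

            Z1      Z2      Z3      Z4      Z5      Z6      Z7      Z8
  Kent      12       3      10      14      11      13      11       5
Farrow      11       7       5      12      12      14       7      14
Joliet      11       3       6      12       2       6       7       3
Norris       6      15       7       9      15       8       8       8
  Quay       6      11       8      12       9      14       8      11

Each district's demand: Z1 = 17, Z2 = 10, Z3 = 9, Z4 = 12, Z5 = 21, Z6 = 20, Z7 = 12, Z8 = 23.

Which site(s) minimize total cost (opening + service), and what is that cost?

For any fixed open set, each district goes to its cheapest open site; total = fixed + service.
{Joliet, Quay}: Z1→Quay 6·17=102, Z2→Joliet 3·10=30, Z3→Joliet 6·9=54, Z4→Joliet 12·12=144, Z5→Joliet 2·21=42, Z6→Joliet 6·20=120, Z7→Joliet 7·12=84, Z8→Joliet 3·23=69. Service 645; fixed 69; total 714.
{Joliet, Norris}: service 609 + fixed 115 = 724
{Kent, Joliet, Quay}: service 645 + fixed 99 = 744
{Kent, Farrow, Joliet, Norris, Quay}: Z1→Norris 6·17=102, Z2→Kent 3·10=30, Z3→Farrow 5·9=45, Z4→Norris 9·12=108, Z5→Joliet 2·21=42, Z6→Joliet 6·20=120, Z7→Farrow 7·12=84, Z8→Joliet 3·23=69. Service 600; fixed 222; total 822.
No other subset beats 714.

Open Joliet and Quay; minimum total cost 714.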